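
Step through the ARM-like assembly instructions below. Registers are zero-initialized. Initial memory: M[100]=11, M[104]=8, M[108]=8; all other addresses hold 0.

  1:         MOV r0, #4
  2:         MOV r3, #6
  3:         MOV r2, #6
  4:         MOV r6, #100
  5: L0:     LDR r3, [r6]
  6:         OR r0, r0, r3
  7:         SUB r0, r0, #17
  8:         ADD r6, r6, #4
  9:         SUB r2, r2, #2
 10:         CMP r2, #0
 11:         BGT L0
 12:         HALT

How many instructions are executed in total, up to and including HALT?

MOV r0, #4 → r0=4
MOV r3, #6 → r3=6
MOV r2, #6 → r2=6
MOV r6, #100 → r6=100
LDR r3, [r6] → r3=M[100]=11
OR r0, r0, r3 → r0=4|11=15
SUB r0, r0, #17 → r0=15-17=-2
ADD r6, r6, #4 → r6=100+4=104
SUB r2, r2, #2 → r2=6-2=4
CMP r2, #0  (cmp 4,0)
BGT L0: taken
LDR r3, [r6] → r3=M[104]=8
OR r0, r0, r3 → r0=(-2)|8=-2
SUB r0, r0, #17 → r0=(-2)-17=-19
ADD r6, r6, #4 → r6=104+4=108
SUB r2, r2, #2 → r2=4-2=2
CMP r2, #0  (cmp 2,0)
BGT L0: taken
LDR r3, [r6] → r3=M[108]=8
OR r0, r0, r3 → r0=(-19)|8=-19
SUB r0, r0, #17 → r0=(-19)-17=-36
ADD r6, r6, #4 → r6=108+4=112
SUB r2, r2, #2 → r2=2-2=0
CMP r2, #0  (cmp 0,0)
BGT L0: not taken
halt.
Total executed instructions: 26.

26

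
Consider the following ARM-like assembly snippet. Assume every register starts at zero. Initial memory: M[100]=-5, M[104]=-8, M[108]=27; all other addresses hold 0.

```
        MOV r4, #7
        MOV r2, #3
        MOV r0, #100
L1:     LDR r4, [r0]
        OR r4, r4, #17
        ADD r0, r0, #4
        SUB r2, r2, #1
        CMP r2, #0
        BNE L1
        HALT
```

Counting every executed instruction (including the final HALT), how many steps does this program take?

22

r4=7
r2=3
r0=100
r4=M[100]=-5
r4=(-5)|17=-5
r0=100+4=104
r2=3-1=2
CMP r2, #0  (cmp 2,0)
BNE L1: taken
r4=M[104]=-8
r4=(-8)|17=-7
r0=104+4=108
r2=2-1=1
CMP r2, #0  (cmp 1,0)
BNE L1: taken
r4=M[108]=27
r4=27|17=27
r0=108+4=112
r2=1-1=0
CMP r2, #0  (cmp 0,0)
BNE L1: not taken
halt.
Total executed instructions: 22.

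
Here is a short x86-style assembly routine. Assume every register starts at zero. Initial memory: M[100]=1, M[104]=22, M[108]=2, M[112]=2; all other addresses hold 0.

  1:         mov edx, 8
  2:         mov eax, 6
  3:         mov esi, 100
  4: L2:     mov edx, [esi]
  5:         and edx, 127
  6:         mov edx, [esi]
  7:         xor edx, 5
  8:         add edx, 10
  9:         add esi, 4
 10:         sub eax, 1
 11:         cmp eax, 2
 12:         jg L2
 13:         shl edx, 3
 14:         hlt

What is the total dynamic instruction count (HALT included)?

mov edx, 8 → edx=8
mov eax, 6 → eax=6
mov esi, 100 → esi=100
mov edx, [esi] → edx=M[100]=1
and edx, 127 → edx=1&127=1
mov edx, [esi] → edx=M[100]=1
xor edx, 5 → edx=1^5=4
add edx, 10 → edx=4+10=14
add esi, 4 → esi=100+4=104
sub eax, 1 → eax=6-1=5
cmp eax, 2  (cmp 5,2)
jg L2: taken
mov edx, [esi] → edx=M[104]=22
and edx, 127 → edx=22&127=22
mov edx, [esi] → edx=M[104]=22
xor edx, 5 → edx=22^5=19
add edx, 10 → edx=19+10=29
add esi, 4 → esi=104+4=108
sub eax, 1 → eax=5-1=4
cmp eax, 2  (cmp 4,2)
jg L2: taken
mov edx, [esi] → edx=M[108]=2
and edx, 127 → edx=2&127=2
mov edx, [esi] → edx=M[108]=2
xor edx, 5 → edx=2^5=7
add edx, 10 → edx=7+10=17
add esi, 4 → esi=108+4=112
sub eax, 1 → eax=4-1=3
cmp eax, 2  (cmp 3,2)
jg L2: taken
mov edx, [esi] → edx=M[112]=2
and edx, 127 → edx=2&127=2
mov edx, [esi] → edx=M[112]=2
xor edx, 5 → edx=2^5=7
add edx, 10 → edx=7+10=17
add esi, 4 → esi=112+4=116
sub eax, 1 → eax=3-1=2
cmp eax, 2  (cmp 2,2)
jg L2: not taken
shl edx, 3 → edx=17<<3=136
halt.
Total executed instructions: 41.

41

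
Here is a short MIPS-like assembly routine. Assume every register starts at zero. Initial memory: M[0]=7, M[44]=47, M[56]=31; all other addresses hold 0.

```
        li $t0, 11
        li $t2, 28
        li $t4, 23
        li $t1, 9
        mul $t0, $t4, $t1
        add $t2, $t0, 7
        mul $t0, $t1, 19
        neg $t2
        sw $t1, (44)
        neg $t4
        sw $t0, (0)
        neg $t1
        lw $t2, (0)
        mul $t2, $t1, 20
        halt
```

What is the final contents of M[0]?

171

li $t0, 11 → $t0=11
li $t2, 28 → $t2=28
li $t4, 23 → $t4=23
li $t1, 9 → $t1=9
mul $t0, $t4, $t1 → $t0=23*9=207
add $t2, $t0, 7 → $t2=207+7=214
mul $t0, $t1, 19 → $t0=9*19=171
neg $t2 → $t2=-(214)=-214
sw $t1, (44) → M[44]=9
neg $t4 → $t4=-(23)=-23
sw $t0, (0) → M[0]=171
neg $t1 → $t1=-(9)=-9
lw $t2, (0) → $t2=M[0]=171
mul $t2, $t1, 20 → $t2=(-9)*20=-180
halt.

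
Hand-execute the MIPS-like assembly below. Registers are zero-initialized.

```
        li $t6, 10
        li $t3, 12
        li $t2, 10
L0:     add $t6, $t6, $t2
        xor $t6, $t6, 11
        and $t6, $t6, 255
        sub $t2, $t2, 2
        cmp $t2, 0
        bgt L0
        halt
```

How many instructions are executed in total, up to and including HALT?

after li $t6, 10: $t6=10
after li $t3, 12: $t3=12
after li $t2, 10: $t2=10
after add $t6, $t6, $t2: $t6=10+10=20
after xor $t6, $t6, 11: $t6=20^11=31
after and $t6, $t6, 255: $t6=31&255=31
after sub $t2, $t2, 2: $t2=10-2=8
cmp $t2, 0  (cmp 8,0)
bgt L0: taken
after add $t6, $t6, $t2: $t6=31+8=39
after xor $t6, $t6, 11: $t6=39^11=44
after and $t6, $t6, 255: $t6=44&255=44
after sub $t2, $t2, 2: $t2=8-2=6
cmp $t2, 0  (cmp 6,0)
bgt L0: taken
after add $t6, $t6, $t2: $t6=44+6=50
after xor $t6, $t6, 11: $t6=50^11=57
after and $t6, $t6, 255: $t6=57&255=57
after sub $t2, $t2, 2: $t2=6-2=4
cmp $t2, 0  (cmp 4,0)
bgt L0: taken
after add $t6, $t6, $t2: $t6=57+4=61
after xor $t6, $t6, 11: $t6=61^11=54
after and $t6, $t6, 255: $t6=54&255=54
after sub $t2, $t2, 2: $t2=4-2=2
cmp $t2, 0  (cmp 2,0)
bgt L0: taken
after add $t6, $t6, $t2: $t6=54+2=56
after xor $t6, $t6, 11: $t6=56^11=51
after and $t6, $t6, 255: $t6=51&255=51
after sub $t2, $t2, 2: $t2=2-2=0
cmp $t2, 0  (cmp 0,0)
bgt L0: not taken
halt.
Total executed instructions: 34.

34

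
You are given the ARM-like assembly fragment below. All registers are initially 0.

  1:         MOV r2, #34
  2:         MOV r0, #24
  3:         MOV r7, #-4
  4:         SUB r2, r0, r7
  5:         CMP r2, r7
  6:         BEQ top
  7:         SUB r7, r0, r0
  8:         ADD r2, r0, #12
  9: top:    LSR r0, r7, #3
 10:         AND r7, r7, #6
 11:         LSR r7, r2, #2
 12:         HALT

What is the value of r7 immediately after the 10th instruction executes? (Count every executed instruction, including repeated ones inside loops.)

r2=34
r0=24
r7=-4
r2=24-(-4)=28
CMP r2, r7  (cmp 28,-4)
BEQ top: not taken
r7=24-24=0
r2=24+12=36
r0=0>>3=0
r7=0&6=0
After step 10: r7 = 0.

0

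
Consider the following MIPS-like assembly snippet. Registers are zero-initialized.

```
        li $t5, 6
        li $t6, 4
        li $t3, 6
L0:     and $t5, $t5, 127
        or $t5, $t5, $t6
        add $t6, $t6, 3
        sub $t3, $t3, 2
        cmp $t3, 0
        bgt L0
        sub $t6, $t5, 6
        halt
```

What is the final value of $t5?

15

after li $t5, 6: $t5=6
after li $t6, 4: $t6=4
after li $t3, 6: $t3=6
after and $t5, $t5, 127: $t5=6&127=6
after or $t5, $t5, $t6: $t5=6|4=6
after add $t6, $t6, 3: $t6=4+3=7
after sub $t3, $t3, 2: $t3=6-2=4
cmp $t3, 0  (cmp 4,0)
bgt L0: taken
after and $t5, $t5, 127: $t5=6&127=6
after or $t5, $t5, $t6: $t5=6|7=7
after add $t6, $t6, 3: $t6=7+3=10
after sub $t3, $t3, 2: $t3=4-2=2
cmp $t3, 0  (cmp 2,0)
bgt L0: taken
after and $t5, $t5, 127: $t5=7&127=7
after or $t5, $t5, $t6: $t5=7|10=15
after add $t6, $t6, 3: $t6=10+3=13
after sub $t3, $t3, 2: $t3=2-2=0
cmp $t3, 0  (cmp 0,0)
bgt L0: not taken
after sub $t6, $t5, 6: $t6=15-6=9
halt.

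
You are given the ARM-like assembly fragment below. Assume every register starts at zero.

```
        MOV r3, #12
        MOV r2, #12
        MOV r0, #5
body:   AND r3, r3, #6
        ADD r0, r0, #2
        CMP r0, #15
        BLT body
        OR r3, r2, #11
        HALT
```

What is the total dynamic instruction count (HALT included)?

25

MOV r3, #12 → r3=12
MOV r2, #12 → r2=12
MOV r0, #5 → r0=5
AND r3, r3, #6 → r3=12&6=4
ADD r0, r0, #2 → r0=5+2=7
CMP r0, #15  (cmp 7,15)
BLT body: taken
AND r3, r3, #6 → r3=4&6=4
ADD r0, r0, #2 → r0=7+2=9
CMP r0, #15  (cmp 9,15)
BLT body: taken
AND r3, r3, #6 → r3=4&6=4
ADD r0, r0, #2 → r0=9+2=11
CMP r0, #15  (cmp 11,15)
BLT body: taken
AND r3, r3, #6 → r3=4&6=4
ADD r0, r0, #2 → r0=11+2=13
CMP r0, #15  (cmp 13,15)
BLT body: taken
AND r3, r3, #6 → r3=4&6=4
ADD r0, r0, #2 → r0=13+2=15
CMP r0, #15  (cmp 15,15)
BLT body: not taken
OR r3, r2, #11 → r3=12|11=15
halt.
Total executed instructions: 25.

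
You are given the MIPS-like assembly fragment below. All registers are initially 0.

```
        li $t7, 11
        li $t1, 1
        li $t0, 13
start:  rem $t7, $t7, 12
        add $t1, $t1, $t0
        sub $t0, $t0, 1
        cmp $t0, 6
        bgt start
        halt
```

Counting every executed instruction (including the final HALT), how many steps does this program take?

39

$t7=11
$t1=1
$t0=13
$t7=11%12=11
$t1=1+13=14
$t0=13-1=12
cmp $t0, 6  (cmp 12,6)
bgt start: taken
$t7=11%12=11
$t1=14+12=26
$t0=12-1=11
cmp $t0, 6  (cmp 11,6)
bgt start: taken
$t7=11%12=11
$t1=26+11=37
$t0=11-1=10
cmp $t0, 6  (cmp 10,6)
bgt start: taken
$t7=11%12=11
$t1=37+10=47
$t0=10-1=9
cmp $t0, 6  (cmp 9,6)
bgt start: taken
$t7=11%12=11
$t1=47+9=56
$t0=9-1=8
cmp $t0, 6  (cmp 8,6)
bgt start: taken
$t7=11%12=11
$t1=56+8=64
$t0=8-1=7
cmp $t0, 6  (cmp 7,6)
bgt start: taken
$t7=11%12=11
$t1=64+7=71
$t0=7-1=6
cmp $t0, 6  (cmp 6,6)
bgt start: not taken
halt.
Total executed instructions: 39.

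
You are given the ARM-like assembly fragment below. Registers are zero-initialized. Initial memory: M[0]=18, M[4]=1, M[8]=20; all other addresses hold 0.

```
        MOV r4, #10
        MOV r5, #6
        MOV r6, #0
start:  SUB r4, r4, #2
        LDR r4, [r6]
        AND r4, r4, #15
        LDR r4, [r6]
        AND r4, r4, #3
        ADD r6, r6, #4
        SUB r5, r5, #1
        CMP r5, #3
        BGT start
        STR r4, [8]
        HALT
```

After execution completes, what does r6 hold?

12

r4=10
r5=6
r6=0
r4=10-2=8
r4=M[0]=18
r4=18&15=2
r4=M[0]=18
r4=18&3=2
r6=0+4=4
r5=6-1=5
CMP r5, #3  (cmp 5,3)
BGT start: taken
r4=2-2=0
r4=M[4]=1
r4=1&15=1
r4=M[4]=1
r4=1&3=1
r6=4+4=8
r5=5-1=4
CMP r5, #3  (cmp 4,3)
BGT start: taken
r4=1-2=-1
r4=M[8]=20
r4=20&15=4
r4=M[8]=20
r4=20&3=0
r6=8+4=12
r5=4-1=3
CMP r5, #3  (cmp 3,3)
BGT start: not taken
STR r4, [8] → M[8]=0
halt.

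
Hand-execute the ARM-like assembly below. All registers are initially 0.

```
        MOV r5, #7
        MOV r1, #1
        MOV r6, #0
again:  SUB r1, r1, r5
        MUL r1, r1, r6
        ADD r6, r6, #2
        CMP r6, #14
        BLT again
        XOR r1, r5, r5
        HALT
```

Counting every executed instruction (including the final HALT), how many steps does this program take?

40

r5=7
r1=1
r6=0
r1=1-7=-6
r1=(-6)*0=0
r6=0+2=2
CMP r6, #14  (cmp 2,14)
BLT again: taken
r1=0-7=-7
r1=(-7)*2=-14
r6=2+2=4
CMP r6, #14  (cmp 4,14)
BLT again: taken
r1=(-14)-7=-21
r1=(-21)*4=-84
r6=4+2=6
CMP r6, #14  (cmp 6,14)
BLT again: taken
r1=(-84)-7=-91
r1=(-91)*6=-546
r6=6+2=8
CMP r6, #14  (cmp 8,14)
BLT again: taken
r1=(-546)-7=-553
r1=(-553)*8=-4424
r6=8+2=10
CMP r6, #14  (cmp 10,14)
BLT again: taken
r1=(-4424)-7=-4431
r1=(-4431)*10=-44310
r6=10+2=12
CMP r6, #14  (cmp 12,14)
BLT again: taken
r1=(-44310)-7=-44317
r1=(-44317)*12=-531804
r6=12+2=14
CMP r6, #14  (cmp 14,14)
BLT again: not taken
r1=7^7=0
halt.
Total executed instructions: 40.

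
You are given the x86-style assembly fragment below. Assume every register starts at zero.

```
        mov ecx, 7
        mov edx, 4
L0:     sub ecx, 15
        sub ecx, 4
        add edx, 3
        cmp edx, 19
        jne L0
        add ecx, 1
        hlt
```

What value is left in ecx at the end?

-87

mov ecx, 7 → ecx=7
mov edx, 4 → edx=4
sub ecx, 15 → ecx=7-15=-8
sub ecx, 4 → ecx=(-8)-4=-12
add edx, 3 → edx=4+3=7
cmp edx, 19  (cmp 7,19)
jne L0: taken
sub ecx, 15 → ecx=(-12)-15=-27
sub ecx, 4 → ecx=(-27)-4=-31
add edx, 3 → edx=7+3=10
cmp edx, 19  (cmp 10,19)
jne L0: taken
sub ecx, 15 → ecx=(-31)-15=-46
sub ecx, 4 → ecx=(-46)-4=-50
add edx, 3 → edx=10+3=13
cmp edx, 19  (cmp 13,19)
jne L0: taken
sub ecx, 15 → ecx=(-50)-15=-65
sub ecx, 4 → ecx=(-65)-4=-69
add edx, 3 → edx=13+3=16
cmp edx, 19  (cmp 16,19)
jne L0: taken
sub ecx, 15 → ecx=(-69)-15=-84
sub ecx, 4 → ecx=(-84)-4=-88
add edx, 3 → edx=16+3=19
cmp edx, 19  (cmp 19,19)
jne L0: not taken
add ecx, 1 → ecx=(-88)+1=-87
halt.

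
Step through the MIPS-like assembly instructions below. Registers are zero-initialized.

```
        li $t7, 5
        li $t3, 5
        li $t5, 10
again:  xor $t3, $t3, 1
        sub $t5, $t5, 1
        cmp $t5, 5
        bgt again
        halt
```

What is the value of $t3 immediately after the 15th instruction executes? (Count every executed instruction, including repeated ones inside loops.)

4

after li $t7, 5: $t7=5
after li $t3, 5: $t3=5
after li $t5, 10: $t5=10
after xor $t3, $t3, 1: $t3=5^1=4
after sub $t5, $t5, 1: $t5=10-1=9
cmp $t5, 5  (cmp 9,5)
bgt again: taken
after xor $t3, $t3, 1: $t3=4^1=5
after sub $t5, $t5, 1: $t5=9-1=8
cmp $t5, 5  (cmp 8,5)
bgt again: taken
after xor $t3, $t3, 1: $t3=5^1=4
after sub $t5, $t5, 1: $t5=8-1=7
cmp $t5, 5  (cmp 7,5)
bgt again: taken
After step 15: $t3 = 4.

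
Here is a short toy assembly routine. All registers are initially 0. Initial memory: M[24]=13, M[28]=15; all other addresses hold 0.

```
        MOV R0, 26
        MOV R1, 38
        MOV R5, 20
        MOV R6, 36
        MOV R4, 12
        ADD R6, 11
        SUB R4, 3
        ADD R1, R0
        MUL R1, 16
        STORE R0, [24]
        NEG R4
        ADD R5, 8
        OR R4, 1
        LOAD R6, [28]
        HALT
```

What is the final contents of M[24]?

26

R0=26
R1=38
R5=20
R6=36
R4=12
R6=36+11=47
R4=12-3=9
R1=38+26=64
R1=64*16=1024
STORE R0, [24] → M[24]=26
R4=-(9)=-9
R5=20+8=28
R4=(-9)|1=-9
R6=M[28]=15
halt.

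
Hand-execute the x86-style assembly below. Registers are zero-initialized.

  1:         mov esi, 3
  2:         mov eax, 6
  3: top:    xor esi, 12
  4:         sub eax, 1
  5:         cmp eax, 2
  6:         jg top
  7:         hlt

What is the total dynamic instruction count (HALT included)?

19

esi=3
eax=6
esi=3^12=15
eax=6-1=5
cmp eax, 2  (cmp 5,2)
jg top: taken
esi=15^12=3
eax=5-1=4
cmp eax, 2  (cmp 4,2)
jg top: taken
esi=3^12=15
eax=4-1=3
cmp eax, 2  (cmp 3,2)
jg top: taken
esi=15^12=3
eax=3-1=2
cmp eax, 2  (cmp 2,2)
jg top: not taken
halt.
Total executed instructions: 19.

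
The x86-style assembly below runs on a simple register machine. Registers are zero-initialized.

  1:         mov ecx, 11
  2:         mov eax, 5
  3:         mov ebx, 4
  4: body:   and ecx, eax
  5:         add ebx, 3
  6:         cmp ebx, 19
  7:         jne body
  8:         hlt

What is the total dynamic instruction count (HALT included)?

ecx=11
eax=5
ebx=4
ecx=11&5=1
ebx=4+3=7
cmp ebx, 19  (cmp 7,19)
jne body: taken
ecx=1&5=1
ebx=7+3=10
cmp ebx, 19  (cmp 10,19)
jne body: taken
ecx=1&5=1
ebx=10+3=13
cmp ebx, 19  (cmp 13,19)
jne body: taken
ecx=1&5=1
ebx=13+3=16
cmp ebx, 19  (cmp 16,19)
jne body: taken
ecx=1&5=1
ebx=16+3=19
cmp ebx, 19  (cmp 19,19)
jne body: not taken
halt.
Total executed instructions: 24.

24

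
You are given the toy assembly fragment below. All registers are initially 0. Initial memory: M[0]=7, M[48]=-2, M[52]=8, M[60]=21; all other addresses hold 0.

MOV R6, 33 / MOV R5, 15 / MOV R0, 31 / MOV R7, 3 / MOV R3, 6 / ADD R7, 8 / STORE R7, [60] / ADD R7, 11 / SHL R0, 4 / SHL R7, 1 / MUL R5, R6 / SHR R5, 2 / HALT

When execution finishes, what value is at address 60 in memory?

11

R6=33
R5=15
R0=31
R7=3
R3=6
R7=3+8=11
STORE R7, [60] → M[60]=11
R7=11+11=22
R0=31<<4=496
R7=22<<1=44
R5=15*33=495
R5=495>>2=123
halt.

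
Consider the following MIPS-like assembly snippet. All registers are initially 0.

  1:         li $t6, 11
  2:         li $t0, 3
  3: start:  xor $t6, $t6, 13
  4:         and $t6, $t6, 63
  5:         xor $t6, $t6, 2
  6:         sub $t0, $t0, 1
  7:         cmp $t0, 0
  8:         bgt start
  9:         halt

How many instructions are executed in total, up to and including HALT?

li $t6, 11 → $t6=11
li $t0, 3 → $t0=3
xor $t6, $t6, 13 → $t6=11^13=6
and $t6, $t6, 63 → $t6=6&63=6
xor $t6, $t6, 2 → $t6=6^2=4
sub $t0, $t0, 1 → $t0=3-1=2
cmp $t0, 0  (cmp 2,0)
bgt start: taken
xor $t6, $t6, 13 → $t6=4^13=9
and $t6, $t6, 63 → $t6=9&63=9
xor $t6, $t6, 2 → $t6=9^2=11
sub $t0, $t0, 1 → $t0=2-1=1
cmp $t0, 0  (cmp 1,0)
bgt start: taken
xor $t6, $t6, 13 → $t6=11^13=6
and $t6, $t6, 63 → $t6=6&63=6
xor $t6, $t6, 2 → $t6=6^2=4
sub $t0, $t0, 1 → $t0=1-1=0
cmp $t0, 0  (cmp 0,0)
bgt start: not taken
halt.
Total executed instructions: 21.

21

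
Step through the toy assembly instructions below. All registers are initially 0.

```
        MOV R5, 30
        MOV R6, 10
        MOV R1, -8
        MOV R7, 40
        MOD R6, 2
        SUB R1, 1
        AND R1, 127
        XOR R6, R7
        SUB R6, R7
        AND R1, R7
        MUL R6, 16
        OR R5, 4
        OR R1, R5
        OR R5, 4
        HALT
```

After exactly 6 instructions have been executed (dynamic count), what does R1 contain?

-9

after MOV R5, 30: R5=30
after MOV R6, 10: R6=10
after MOV R1, -8: R1=-8
after MOV R7, 40: R7=40
after MOD R6, 2: R6=10%2=0
after SUB R1, 1: R1=(-8)-1=-9
After step 6: R1 = -9.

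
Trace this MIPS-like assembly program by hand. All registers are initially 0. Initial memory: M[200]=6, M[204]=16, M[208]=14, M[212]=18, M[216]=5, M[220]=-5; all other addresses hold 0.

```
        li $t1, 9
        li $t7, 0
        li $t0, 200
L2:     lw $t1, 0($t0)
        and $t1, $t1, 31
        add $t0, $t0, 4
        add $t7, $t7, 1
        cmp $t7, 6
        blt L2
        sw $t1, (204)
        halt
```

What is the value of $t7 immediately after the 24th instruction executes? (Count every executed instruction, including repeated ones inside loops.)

3

li $t1, 9 → $t1=9
li $t7, 0 → $t7=0
li $t0, 200 → $t0=200
lw $t1, 0($t0) → $t1=M[200]=6
and $t1, $t1, 31 → $t1=6&31=6
add $t0, $t0, 4 → $t0=200+4=204
add $t7, $t7, 1 → $t7=0+1=1
cmp $t7, 6  (cmp 1,6)
blt L2: taken
lw $t1, 0($t0) → $t1=M[204]=16
and $t1, $t1, 31 → $t1=16&31=16
add $t0, $t0, 4 → $t0=204+4=208
add $t7, $t7, 1 → $t7=1+1=2
cmp $t7, 6  (cmp 2,6)
blt L2: taken
lw $t1, 0($t0) → $t1=M[208]=14
and $t1, $t1, 31 → $t1=14&31=14
add $t0, $t0, 4 → $t0=208+4=212
add $t7, $t7, 1 → $t7=2+1=3
cmp $t7, 6  (cmp 3,6)
blt L2: taken
lw $t1, 0($t0) → $t1=M[212]=18
and $t1, $t1, 31 → $t1=18&31=18
add $t0, $t0, 4 → $t0=212+4=216
After step 24: $t7 = 3.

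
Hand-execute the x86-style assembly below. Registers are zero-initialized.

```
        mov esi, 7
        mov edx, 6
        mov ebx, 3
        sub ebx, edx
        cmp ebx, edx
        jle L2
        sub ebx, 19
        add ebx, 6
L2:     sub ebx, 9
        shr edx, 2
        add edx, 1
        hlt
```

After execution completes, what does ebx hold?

-12

mov esi, 7 → esi=7
mov edx, 6 → edx=6
mov ebx, 3 → ebx=3
sub ebx, edx → ebx=3-6=-3
cmp ebx, edx  (cmp -3,6)
jle L2: taken
sub ebx, 9 → ebx=(-3)-9=-12
shr edx, 2 → edx=6>>2=1
add edx, 1 → edx=1+1=2
halt.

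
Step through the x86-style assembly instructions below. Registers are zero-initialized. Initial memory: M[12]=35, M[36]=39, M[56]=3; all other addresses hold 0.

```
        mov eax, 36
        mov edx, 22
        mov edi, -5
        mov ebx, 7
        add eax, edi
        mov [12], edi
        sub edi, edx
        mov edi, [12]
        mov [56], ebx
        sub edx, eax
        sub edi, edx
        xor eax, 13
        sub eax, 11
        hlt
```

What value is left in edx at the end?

eax=36
edx=22
edi=-5
ebx=7
eax=36+(-5)=31
mov [12], edi → M[12]=-5
edi=(-5)-22=-27
edi=M[12]=-5
mov [56], ebx → M[56]=7
edx=22-31=-9
edi=(-5)-(-9)=4
eax=31^13=18
eax=18-11=7
halt.

-9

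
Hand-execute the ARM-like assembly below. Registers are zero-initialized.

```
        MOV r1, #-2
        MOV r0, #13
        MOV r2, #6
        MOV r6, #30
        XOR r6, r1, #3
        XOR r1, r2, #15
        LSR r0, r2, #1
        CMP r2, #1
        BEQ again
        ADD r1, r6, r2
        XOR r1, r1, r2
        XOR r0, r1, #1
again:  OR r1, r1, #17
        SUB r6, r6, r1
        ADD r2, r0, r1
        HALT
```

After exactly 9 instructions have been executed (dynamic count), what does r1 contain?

9

after MOV r1, #-2: r1=-2
after MOV r0, #13: r0=13
after MOV r2, #6: r2=6
after MOV r6, #30: r6=30
after XOR r6, r1, #3: r6=(-2)^3=-3
after XOR r1, r2, #15: r1=6^15=9
after LSR r0, r2, #1: r0=6>>1=3
CMP r2, #1  (cmp 6,1)
BEQ again: not taken
After step 9: r1 = 9.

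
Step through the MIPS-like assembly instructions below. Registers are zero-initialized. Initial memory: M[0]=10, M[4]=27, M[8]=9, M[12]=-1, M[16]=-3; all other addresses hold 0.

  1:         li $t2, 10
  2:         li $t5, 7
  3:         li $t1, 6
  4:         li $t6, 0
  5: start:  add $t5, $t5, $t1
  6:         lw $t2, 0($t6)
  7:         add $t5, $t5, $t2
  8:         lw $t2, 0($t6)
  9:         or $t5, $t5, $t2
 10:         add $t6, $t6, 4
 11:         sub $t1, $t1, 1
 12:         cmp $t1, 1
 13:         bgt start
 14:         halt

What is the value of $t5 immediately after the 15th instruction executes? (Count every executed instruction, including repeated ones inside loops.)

li $t2, 10 → $t2=10
li $t5, 7 → $t5=7
li $t1, 6 → $t1=6
li $t6, 0 → $t6=0
add $t5, $t5, $t1 → $t5=7+6=13
lw $t2, 0($t6) → $t2=M[0]=10
add $t5, $t5, $t2 → $t5=13+10=23
lw $t2, 0($t6) → $t2=M[0]=10
or $t5, $t5, $t2 → $t5=23|10=31
add $t6, $t6, 4 → $t6=0+4=4
sub $t1, $t1, 1 → $t1=6-1=5
cmp $t1, 1  (cmp 5,1)
bgt start: taken
add $t5, $t5, $t1 → $t5=31+5=36
lw $t2, 0($t6) → $t2=M[4]=27
After step 15: $t5 = 36.

36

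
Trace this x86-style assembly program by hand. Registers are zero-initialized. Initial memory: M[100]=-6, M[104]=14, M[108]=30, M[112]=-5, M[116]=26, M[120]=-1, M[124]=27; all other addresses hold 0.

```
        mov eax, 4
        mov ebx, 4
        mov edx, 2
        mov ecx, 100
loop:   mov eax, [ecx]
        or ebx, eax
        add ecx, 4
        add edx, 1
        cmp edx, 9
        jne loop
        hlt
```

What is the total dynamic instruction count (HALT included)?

47

eax=4
ebx=4
edx=2
ecx=100
eax=M[100]=-6
ebx=4|(-6)=-2
ecx=100+4=104
edx=2+1=3
cmp edx, 9  (cmp 3,9)
jne loop: taken
eax=M[104]=14
ebx=(-2)|14=-2
ecx=104+4=108
edx=3+1=4
cmp edx, 9  (cmp 4,9)
jne loop: taken
eax=M[108]=30
ebx=(-2)|30=-2
ecx=108+4=112
edx=4+1=5
cmp edx, 9  (cmp 5,9)
jne loop: taken
eax=M[112]=-5
ebx=(-2)|(-5)=-1
ecx=112+4=116
edx=5+1=6
cmp edx, 9  (cmp 6,9)
jne loop: taken
eax=M[116]=26
ebx=(-1)|26=-1
ecx=116+4=120
edx=6+1=7
cmp edx, 9  (cmp 7,9)
jne loop: taken
eax=M[120]=-1
ebx=(-1)|(-1)=-1
ecx=120+4=124
edx=7+1=8
cmp edx, 9  (cmp 8,9)
jne loop: taken
eax=M[124]=27
ebx=(-1)|27=-1
ecx=124+4=128
edx=8+1=9
cmp edx, 9  (cmp 9,9)
jne loop: not taken
halt.
Total executed instructions: 47.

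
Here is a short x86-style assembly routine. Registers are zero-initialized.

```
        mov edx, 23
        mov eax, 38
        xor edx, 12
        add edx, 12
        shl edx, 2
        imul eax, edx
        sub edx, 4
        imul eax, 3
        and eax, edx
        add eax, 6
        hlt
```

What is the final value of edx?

152

after mov edx, 23: edx=23
after mov eax, 38: eax=38
after xor edx, 12: edx=23^12=27
after add edx, 12: edx=27+12=39
after shl edx, 2: edx=39<<2=156
after imul eax, edx: eax=38*156=5928
after sub edx, 4: edx=156-4=152
after imul eax, 3: eax=5928*3=17784
after and eax, edx: eax=17784&152=24
after add eax, 6: eax=24+6=30
halt.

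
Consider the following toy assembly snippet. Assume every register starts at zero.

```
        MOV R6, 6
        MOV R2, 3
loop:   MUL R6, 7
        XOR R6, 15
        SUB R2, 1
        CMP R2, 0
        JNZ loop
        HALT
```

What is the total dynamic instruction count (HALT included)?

18

R6=6
R2=3
R6=6*7=42
R6=42^15=37
R2=3-1=2
CMP R2, 0  (cmp 2,0)
JNZ loop: taken
R6=37*7=259
R6=259^15=268
R2=2-1=1
CMP R2, 0  (cmp 1,0)
JNZ loop: taken
R6=268*7=1876
R6=1876^15=1883
R2=1-1=0
CMP R2, 0  (cmp 0,0)
JNZ loop: not taken
halt.
Total executed instructions: 18.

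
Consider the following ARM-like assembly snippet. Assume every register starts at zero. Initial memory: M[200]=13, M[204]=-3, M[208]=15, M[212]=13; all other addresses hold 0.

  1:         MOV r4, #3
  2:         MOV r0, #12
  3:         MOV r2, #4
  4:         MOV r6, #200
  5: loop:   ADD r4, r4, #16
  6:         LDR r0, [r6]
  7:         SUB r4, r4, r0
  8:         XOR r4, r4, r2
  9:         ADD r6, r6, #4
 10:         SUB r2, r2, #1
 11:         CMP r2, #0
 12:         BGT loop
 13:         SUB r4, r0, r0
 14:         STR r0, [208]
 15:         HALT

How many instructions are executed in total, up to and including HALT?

r4=3
r0=12
r2=4
r6=200
r4=3+16=19
r0=M[200]=13
r4=19-13=6
r4=6^4=2
r6=200+4=204
r2=4-1=3
CMP r2, #0  (cmp 3,0)
BGT loop: taken
r4=2+16=18
r0=M[204]=-3
r4=18-(-3)=21
r4=21^3=22
r6=204+4=208
r2=3-1=2
CMP r2, #0  (cmp 2,0)
BGT loop: taken
r4=22+16=38
r0=M[208]=15
r4=38-15=23
r4=23^2=21
r6=208+4=212
r2=2-1=1
CMP r2, #0  (cmp 1,0)
BGT loop: taken
r4=21+16=37
r0=M[212]=13
r4=37-13=24
r4=24^1=25
r6=212+4=216
r2=1-1=0
CMP r2, #0  (cmp 0,0)
BGT loop: not taken
r4=13-13=0
STR r0, [208] → M[208]=13
halt.
Total executed instructions: 39.

39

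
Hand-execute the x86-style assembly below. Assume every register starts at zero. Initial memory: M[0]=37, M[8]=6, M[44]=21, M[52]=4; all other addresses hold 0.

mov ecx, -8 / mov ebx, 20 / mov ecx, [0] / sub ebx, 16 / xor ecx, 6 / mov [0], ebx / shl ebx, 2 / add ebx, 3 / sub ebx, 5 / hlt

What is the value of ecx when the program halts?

after mov ecx, -8: ecx=-8
after mov ebx, 20: ebx=20
after mov ecx, [0]: ecx=M[0]=37
after sub ebx, 16: ebx=20-16=4
after xor ecx, 6: ecx=37^6=35
mov [0], ebx → M[0]=4
after shl ebx, 2: ebx=4<<2=16
after add ebx, 3: ebx=16+3=19
after sub ebx, 5: ebx=19-5=14
halt.

35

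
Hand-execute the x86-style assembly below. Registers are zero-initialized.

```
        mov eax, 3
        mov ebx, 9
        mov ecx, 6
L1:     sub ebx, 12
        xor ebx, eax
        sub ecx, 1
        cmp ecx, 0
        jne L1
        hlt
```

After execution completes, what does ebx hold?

after mov eax, 3: eax=3
after mov ebx, 9: ebx=9
after mov ecx, 6: ecx=6
after sub ebx, 12: ebx=9-12=-3
after xor ebx, eax: ebx=(-3)^3=-2
after sub ecx, 1: ecx=6-1=5
cmp ecx, 0  (cmp 5,0)
jne L1: taken
after sub ebx, 12: ebx=(-2)-12=-14
after xor ebx, eax: ebx=(-14)^3=-15
after sub ecx, 1: ecx=5-1=4
cmp ecx, 0  (cmp 4,0)
jne L1: taken
after sub ebx, 12: ebx=(-15)-12=-27
after xor ebx, eax: ebx=(-27)^3=-26
after sub ecx, 1: ecx=4-1=3
cmp ecx, 0  (cmp 3,0)
jne L1: taken
after sub ebx, 12: ebx=(-26)-12=-38
after xor ebx, eax: ebx=(-38)^3=-39
after sub ecx, 1: ecx=3-1=2
cmp ecx, 0  (cmp 2,0)
jne L1: taken
after sub ebx, 12: ebx=(-39)-12=-51
after xor ebx, eax: ebx=(-51)^3=-50
after sub ecx, 1: ecx=2-1=1
cmp ecx, 0  (cmp 1,0)
jne L1: taken
after sub ebx, 12: ebx=(-50)-12=-62
after xor ebx, eax: ebx=(-62)^3=-63
after sub ecx, 1: ecx=1-1=0
cmp ecx, 0  (cmp 0,0)
jne L1: not taken
halt.

-63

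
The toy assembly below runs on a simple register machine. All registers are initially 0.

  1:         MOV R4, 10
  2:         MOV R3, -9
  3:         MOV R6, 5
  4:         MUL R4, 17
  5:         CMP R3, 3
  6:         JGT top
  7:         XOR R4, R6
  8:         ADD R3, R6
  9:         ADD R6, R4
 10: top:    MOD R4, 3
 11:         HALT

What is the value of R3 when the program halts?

-4

MOV R4, 10 → R4=10
MOV R3, -9 → R3=-9
MOV R6, 5 → R6=5
MUL R4, 17 → R4=10*17=170
CMP R3, 3  (cmp -9,3)
JGT top: not taken
XOR R4, R6 → R4=170^5=175
ADD R3, R6 → R3=(-9)+5=-4
ADD R6, R4 → R6=5+175=180
MOD R4, 3 → R4=175%3=1
halt.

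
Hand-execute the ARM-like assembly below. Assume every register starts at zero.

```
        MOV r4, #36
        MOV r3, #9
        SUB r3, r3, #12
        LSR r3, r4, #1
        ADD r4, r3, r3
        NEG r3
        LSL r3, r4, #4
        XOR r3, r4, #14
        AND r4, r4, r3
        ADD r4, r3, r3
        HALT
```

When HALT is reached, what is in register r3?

MOV r4, #36 → r4=36
MOV r3, #9 → r3=9
SUB r3, r3, #12 → r3=9-12=-3
LSR r3, r4, #1 → r3=36>>1=18
ADD r4, r3, r3 → r4=18+18=36
NEG r3 → r3=-(18)=-18
LSL r3, r4, #4 → r3=36<<4=576
XOR r3, r4, #14 → r3=36^14=42
AND r4, r4, r3 → r4=36&42=32
ADD r4, r3, r3 → r4=42+42=84
halt.

42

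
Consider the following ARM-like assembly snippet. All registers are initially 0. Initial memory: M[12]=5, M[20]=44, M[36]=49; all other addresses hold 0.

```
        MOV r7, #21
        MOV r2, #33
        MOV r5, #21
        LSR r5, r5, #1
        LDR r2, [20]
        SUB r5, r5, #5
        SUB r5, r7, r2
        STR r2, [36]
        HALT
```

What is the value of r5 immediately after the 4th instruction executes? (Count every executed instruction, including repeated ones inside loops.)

after MOV r7, #21: r7=21
after MOV r2, #33: r2=33
after MOV r5, #21: r5=21
after LSR r5, r5, #1: r5=21>>1=10
After step 4: r5 = 10.

10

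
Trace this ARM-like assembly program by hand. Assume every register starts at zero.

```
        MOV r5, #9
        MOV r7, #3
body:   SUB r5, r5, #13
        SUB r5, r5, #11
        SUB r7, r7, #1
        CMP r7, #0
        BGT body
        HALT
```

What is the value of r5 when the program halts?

-63

r5=9
r7=3
r5=9-13=-4
r5=(-4)-11=-15
r7=3-1=2
CMP r7, #0  (cmp 2,0)
BGT body: taken
r5=(-15)-13=-28
r5=(-28)-11=-39
r7=2-1=1
CMP r7, #0  (cmp 1,0)
BGT body: taken
r5=(-39)-13=-52
r5=(-52)-11=-63
r7=1-1=0
CMP r7, #0  (cmp 0,0)
BGT body: not taken
halt.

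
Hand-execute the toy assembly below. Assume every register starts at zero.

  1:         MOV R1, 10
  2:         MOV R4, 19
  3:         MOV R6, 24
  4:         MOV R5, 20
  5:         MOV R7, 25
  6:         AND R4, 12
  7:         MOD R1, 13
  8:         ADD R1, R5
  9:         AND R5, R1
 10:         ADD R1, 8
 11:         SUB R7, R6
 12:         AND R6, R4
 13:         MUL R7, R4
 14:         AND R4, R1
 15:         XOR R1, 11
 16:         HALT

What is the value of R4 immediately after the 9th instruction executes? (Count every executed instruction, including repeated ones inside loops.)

0

R1=10
R4=19
R6=24
R5=20
R7=25
R4=19&12=0
R1=10%13=10
R1=10+20=30
R5=20&30=20
After step 9: R4 = 0.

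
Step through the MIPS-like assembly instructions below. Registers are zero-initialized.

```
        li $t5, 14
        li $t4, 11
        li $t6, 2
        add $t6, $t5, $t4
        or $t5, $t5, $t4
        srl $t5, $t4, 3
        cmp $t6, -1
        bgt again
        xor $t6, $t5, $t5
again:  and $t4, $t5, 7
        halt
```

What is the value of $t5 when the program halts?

1

after li $t5, 14: $t5=14
after li $t4, 11: $t4=11
after li $t6, 2: $t6=2
after add $t6, $t5, $t4: $t6=14+11=25
after or $t5, $t5, $t4: $t5=14|11=15
after srl $t5, $t4, 3: $t5=11>>3=1
cmp $t6, -1  (cmp 25,-1)
bgt again: taken
after and $t4, $t5, 7: $t4=1&7=1
halt.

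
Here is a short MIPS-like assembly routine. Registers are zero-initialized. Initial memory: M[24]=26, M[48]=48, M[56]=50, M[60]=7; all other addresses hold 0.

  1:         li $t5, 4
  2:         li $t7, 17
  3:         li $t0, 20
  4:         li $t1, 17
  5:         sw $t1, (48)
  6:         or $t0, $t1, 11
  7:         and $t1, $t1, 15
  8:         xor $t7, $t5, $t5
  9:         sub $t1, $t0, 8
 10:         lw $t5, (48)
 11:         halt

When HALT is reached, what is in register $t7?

after li $t5, 4: $t5=4
after li $t7, 17: $t7=17
after li $t0, 20: $t0=20
after li $t1, 17: $t1=17
sw $t1, (48) → M[48]=17
after or $t0, $t1, 11: $t0=17|11=27
after and $t1, $t1, 15: $t1=17&15=1
after xor $t7, $t5, $t5: $t7=4^4=0
after sub $t1, $t0, 8: $t1=27-8=19
after lw $t5, (48): $t5=M[48]=17
halt.

0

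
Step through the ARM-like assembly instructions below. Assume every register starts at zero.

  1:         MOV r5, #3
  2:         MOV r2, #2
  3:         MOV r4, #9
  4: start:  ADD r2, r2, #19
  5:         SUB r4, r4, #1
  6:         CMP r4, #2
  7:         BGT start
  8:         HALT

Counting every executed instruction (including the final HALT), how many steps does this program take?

r5=3
r2=2
r4=9
r2=2+19=21
r4=9-1=8
CMP r4, #2  (cmp 8,2)
BGT start: taken
r2=21+19=40
r4=8-1=7
CMP r4, #2  (cmp 7,2)
BGT start: taken
r2=40+19=59
r4=7-1=6
CMP r4, #2  (cmp 6,2)
BGT start: taken
r2=59+19=78
r4=6-1=5
CMP r4, #2  (cmp 5,2)
BGT start: taken
r2=78+19=97
r4=5-1=4
CMP r4, #2  (cmp 4,2)
BGT start: taken
r2=97+19=116
r4=4-1=3
CMP r4, #2  (cmp 3,2)
BGT start: taken
r2=116+19=135
r4=3-1=2
CMP r4, #2  (cmp 2,2)
BGT start: not taken
halt.
Total executed instructions: 32.

32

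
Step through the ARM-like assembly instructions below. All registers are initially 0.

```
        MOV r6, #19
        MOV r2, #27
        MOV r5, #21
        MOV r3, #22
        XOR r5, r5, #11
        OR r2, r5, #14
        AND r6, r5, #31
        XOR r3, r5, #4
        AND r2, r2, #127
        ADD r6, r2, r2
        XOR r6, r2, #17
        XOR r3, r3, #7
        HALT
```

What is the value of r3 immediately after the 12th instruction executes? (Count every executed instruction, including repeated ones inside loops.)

r6=19
r2=27
r5=21
r3=22
r5=21^11=30
r2=30|14=30
r6=30&31=30
r3=30^4=26
r2=30&127=30
r6=30+30=60
r6=30^17=15
r3=26^7=29
After step 12: r3 = 29.

29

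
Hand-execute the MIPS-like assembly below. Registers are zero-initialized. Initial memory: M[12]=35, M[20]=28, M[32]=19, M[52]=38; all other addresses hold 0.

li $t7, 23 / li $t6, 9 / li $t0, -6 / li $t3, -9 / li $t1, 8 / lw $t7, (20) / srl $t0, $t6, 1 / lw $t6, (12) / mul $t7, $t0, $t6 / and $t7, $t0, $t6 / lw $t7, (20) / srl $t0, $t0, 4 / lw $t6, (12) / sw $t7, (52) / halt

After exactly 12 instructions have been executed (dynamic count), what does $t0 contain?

0

$t7=23
$t6=9
$t0=-6
$t3=-9
$t1=8
$t7=M[20]=28
$t0=9>>1=4
$t6=M[12]=35
$t7=4*35=140
$t7=4&35=0
$t7=M[20]=28
$t0=4>>4=0
After step 12: $t0 = 0.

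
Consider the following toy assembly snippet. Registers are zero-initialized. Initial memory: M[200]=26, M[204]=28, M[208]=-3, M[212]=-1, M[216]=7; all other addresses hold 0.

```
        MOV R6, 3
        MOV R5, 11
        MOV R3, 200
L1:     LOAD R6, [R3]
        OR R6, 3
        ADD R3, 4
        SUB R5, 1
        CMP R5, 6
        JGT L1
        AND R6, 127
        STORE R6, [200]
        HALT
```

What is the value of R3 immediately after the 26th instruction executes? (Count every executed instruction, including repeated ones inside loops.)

after MOV R6, 3: R6=3
after MOV R5, 11: R5=11
after MOV R3, 200: R3=200
after LOAD R6, [R3]: R6=M[200]=26
after OR R6, 3: R6=26|3=27
after ADD R3, 4: R3=200+4=204
after SUB R5, 1: R5=11-1=10
CMP R5, 6  (cmp 10,6)
JGT L1: taken
after LOAD R6, [R3]: R6=M[204]=28
after OR R6, 3: R6=28|3=31
after ADD R3, 4: R3=204+4=208
after SUB R5, 1: R5=10-1=9
CMP R5, 6  (cmp 9,6)
JGT L1: taken
after LOAD R6, [R3]: R6=M[208]=-3
after OR R6, 3: R6=(-3)|3=-1
after ADD R3, 4: R3=208+4=212
after SUB R5, 1: R5=9-1=8
CMP R5, 6  (cmp 8,6)
JGT L1: taken
after LOAD R6, [R3]: R6=M[212]=-1
after OR R6, 3: R6=(-1)|3=-1
after ADD R3, 4: R3=212+4=216
after SUB R5, 1: R5=8-1=7
CMP R5, 6  (cmp 7,6)
After step 26: R3 = 216.

216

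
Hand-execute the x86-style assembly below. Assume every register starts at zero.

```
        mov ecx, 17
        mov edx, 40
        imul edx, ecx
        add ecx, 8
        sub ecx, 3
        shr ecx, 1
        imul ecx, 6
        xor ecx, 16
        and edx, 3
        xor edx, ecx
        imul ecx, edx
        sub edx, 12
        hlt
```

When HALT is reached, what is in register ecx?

mov ecx, 17 → ecx=17
mov edx, 40 → edx=40
imul edx, ecx → edx=40*17=680
add ecx, 8 → ecx=17+8=25
sub ecx, 3 → ecx=25-3=22
shr ecx, 1 → ecx=22>>1=11
imul ecx, 6 → ecx=11*6=66
xor ecx, 16 → ecx=66^16=82
and edx, 3 → edx=680&3=0
xor edx, ecx → edx=0^82=82
imul ecx, edx → ecx=82*82=6724
sub edx, 12 → edx=82-12=70
halt.

6724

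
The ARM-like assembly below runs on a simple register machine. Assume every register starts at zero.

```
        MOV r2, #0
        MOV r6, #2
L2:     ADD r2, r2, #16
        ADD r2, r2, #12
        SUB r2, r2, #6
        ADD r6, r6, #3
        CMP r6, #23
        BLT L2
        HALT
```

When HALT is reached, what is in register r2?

154

after MOV r2, #0: r2=0
after MOV r6, #2: r6=2
after ADD r2, r2, #16: r2=0+16=16
after ADD r2, r2, #12: r2=16+12=28
after SUB r2, r2, #6: r2=28-6=22
after ADD r6, r6, #3: r6=2+3=5
CMP r6, #23  (cmp 5,23)
BLT L2: taken
after ADD r2, r2, #16: r2=22+16=38
after ADD r2, r2, #12: r2=38+12=50
after SUB r2, r2, #6: r2=50-6=44
after ADD r6, r6, #3: r6=5+3=8
CMP r6, #23  (cmp 8,23)
BLT L2: taken
after ADD r2, r2, #16: r2=44+16=60
after ADD r2, r2, #12: r2=60+12=72
after SUB r2, r2, #6: r2=72-6=66
after ADD r6, r6, #3: r6=8+3=11
CMP r6, #23  (cmp 11,23)
BLT L2: taken
after ADD r2, r2, #16: r2=66+16=82
after ADD r2, r2, #12: r2=82+12=94
after SUB r2, r2, #6: r2=94-6=88
after ADD r6, r6, #3: r6=11+3=14
CMP r6, #23  (cmp 14,23)
BLT L2: taken
after ADD r2, r2, #16: r2=88+16=104
after ADD r2, r2, #12: r2=104+12=116
after SUB r2, r2, #6: r2=116-6=110
after ADD r6, r6, #3: r6=14+3=17
CMP r6, #23  (cmp 17,23)
BLT L2: taken
after ADD r2, r2, #16: r2=110+16=126
after ADD r2, r2, #12: r2=126+12=138
after SUB r2, r2, #6: r2=138-6=132
after ADD r6, r6, #3: r6=17+3=20
CMP r6, #23  (cmp 20,23)
BLT L2: taken
after ADD r2, r2, #16: r2=132+16=148
after ADD r2, r2, #12: r2=148+12=160
after SUB r2, r2, #6: r2=160-6=154
after ADD r6, r6, #3: r6=20+3=23
CMP r6, #23  (cmp 23,23)
BLT L2: not taken
halt.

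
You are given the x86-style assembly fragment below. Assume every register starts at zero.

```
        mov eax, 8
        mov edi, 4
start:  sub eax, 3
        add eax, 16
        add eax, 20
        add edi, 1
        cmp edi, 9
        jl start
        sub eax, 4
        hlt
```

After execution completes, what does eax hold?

after mov eax, 8: eax=8
after mov edi, 4: edi=4
after sub eax, 3: eax=8-3=5
after add eax, 16: eax=5+16=21
after add eax, 20: eax=21+20=41
after add edi, 1: edi=4+1=5
cmp edi, 9  (cmp 5,9)
jl start: taken
after sub eax, 3: eax=41-3=38
after add eax, 16: eax=38+16=54
after add eax, 20: eax=54+20=74
after add edi, 1: edi=5+1=6
cmp edi, 9  (cmp 6,9)
jl start: taken
after sub eax, 3: eax=74-3=71
after add eax, 16: eax=71+16=87
after add eax, 20: eax=87+20=107
after add edi, 1: edi=6+1=7
cmp edi, 9  (cmp 7,9)
jl start: taken
after sub eax, 3: eax=107-3=104
after add eax, 16: eax=104+16=120
after add eax, 20: eax=120+20=140
after add edi, 1: edi=7+1=8
cmp edi, 9  (cmp 8,9)
jl start: taken
after sub eax, 3: eax=140-3=137
after add eax, 16: eax=137+16=153
after add eax, 20: eax=153+20=173
after add edi, 1: edi=8+1=9
cmp edi, 9  (cmp 9,9)
jl start: not taken
after sub eax, 4: eax=173-4=169
halt.

169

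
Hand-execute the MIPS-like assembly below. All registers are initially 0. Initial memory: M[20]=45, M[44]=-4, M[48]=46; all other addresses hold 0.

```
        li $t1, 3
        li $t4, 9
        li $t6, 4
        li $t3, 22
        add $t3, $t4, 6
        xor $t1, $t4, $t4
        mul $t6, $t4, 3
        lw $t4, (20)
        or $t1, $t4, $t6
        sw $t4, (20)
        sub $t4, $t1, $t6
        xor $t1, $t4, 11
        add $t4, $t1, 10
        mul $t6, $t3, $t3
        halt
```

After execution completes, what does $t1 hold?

$t1=3
$t4=9
$t6=4
$t3=22
$t3=9+6=15
$t1=9^9=0
$t6=9*3=27
$t4=M[20]=45
$t1=45|27=63
sw $t4, (20) → M[20]=45
$t4=63-27=36
$t1=36^11=47
$t4=47+10=57
$t6=15*15=225
halt.

47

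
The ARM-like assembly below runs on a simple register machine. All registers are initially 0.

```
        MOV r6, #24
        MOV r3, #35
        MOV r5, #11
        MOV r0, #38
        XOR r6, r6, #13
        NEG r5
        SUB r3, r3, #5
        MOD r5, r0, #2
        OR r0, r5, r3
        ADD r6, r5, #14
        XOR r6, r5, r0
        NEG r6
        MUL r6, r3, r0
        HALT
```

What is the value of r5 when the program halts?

MOV r6, #24 → r6=24
MOV r3, #35 → r3=35
MOV r5, #11 → r5=11
MOV r0, #38 → r0=38
XOR r6, r6, #13 → r6=24^13=21
NEG r5 → r5=-(11)=-11
SUB r3, r3, #5 → r3=35-5=30
MOD r5, r0, #2 → r5=38%2=0
OR r0, r5, r3 → r0=0|30=30
ADD r6, r5, #14 → r6=0+14=14
XOR r6, r5, r0 → r6=0^30=30
NEG r6 → r6=-(30)=-30
MUL r6, r3, r0 → r6=30*30=900
halt.

0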